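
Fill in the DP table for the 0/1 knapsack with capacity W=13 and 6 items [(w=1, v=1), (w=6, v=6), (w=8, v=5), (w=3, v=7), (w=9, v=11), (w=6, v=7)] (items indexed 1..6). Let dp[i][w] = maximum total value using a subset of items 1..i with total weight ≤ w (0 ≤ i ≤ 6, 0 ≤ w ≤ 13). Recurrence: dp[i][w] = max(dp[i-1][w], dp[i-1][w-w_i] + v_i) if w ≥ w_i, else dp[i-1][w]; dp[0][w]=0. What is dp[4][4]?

8

i\w   0   1   2   3   4   5   6   7   8   9  10  11  12  13
  0   0   0   0   0   0   0   0   0   0   0   0   0   0   0
  1   0   1   1   1   1   1   1   1   1   1   1   1   1   1
  2   0   1   1   1   1   1   6   7   7   7   7   7   7   7
  3   0   1   1   1   1   1   6   7   7   7   7   7   7   7
  4   0   1   1   7   8   8   8   8   8  13  14  14  14  14
  5   0   1   1   7   8   8   8   8   8  13  14  14  18  19
  6   0   1   1   7   8   8   8   8   8  14  15  15  18  19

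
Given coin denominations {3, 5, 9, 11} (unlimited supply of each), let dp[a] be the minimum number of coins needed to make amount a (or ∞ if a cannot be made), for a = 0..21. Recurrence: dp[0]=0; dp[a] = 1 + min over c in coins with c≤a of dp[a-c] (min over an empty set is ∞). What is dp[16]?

2

 a  0  1  2  3  4  5  6  7  8  9 10 11 12 13 14 15 16 17 18 19 20 21
dp  0  -  -  1  -  1  2  -  2  1  2  1  2  3  2  3  2  3  2  3  2  3
(- denotes ∞ / unreachable)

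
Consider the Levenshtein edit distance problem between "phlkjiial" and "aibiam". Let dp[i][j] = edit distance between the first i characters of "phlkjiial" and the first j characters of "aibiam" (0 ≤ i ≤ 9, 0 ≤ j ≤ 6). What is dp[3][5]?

5

   ''  a  i  b  i  a  m
''  0  1  2  3  4  5  6
 p  1  1  2  3  4  5  6
 h  2  2  2  3  4  5  6
 l  3  3  3  3  4  5  6
 k  4  4  4  4  4  5  6
 j  5  5  5  5  5  5  6
 i  6  6  5  6  5  6  6
 i  7  7  6  6  6  6  7
 a  8  7  7  7  7  6  7
 l  9  8  8  8  8  7  7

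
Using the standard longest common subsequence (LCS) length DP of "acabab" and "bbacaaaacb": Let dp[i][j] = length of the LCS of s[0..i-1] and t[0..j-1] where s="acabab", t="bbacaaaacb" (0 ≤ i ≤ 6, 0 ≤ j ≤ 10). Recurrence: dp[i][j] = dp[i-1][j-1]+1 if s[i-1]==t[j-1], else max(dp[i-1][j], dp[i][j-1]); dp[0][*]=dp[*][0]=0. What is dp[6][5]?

3

   ''  b  b  a  c  a  a  a  a  c  b
''  0  0  0  0  0  0  0  0  0  0  0
 a  0  0  0  1  1  1  1  1  1  1  1
 c  0  0  0  1  2  2  2  2  2  2  2
 a  0  0  0  1  2  3  3  3  3  3  3
 b  0  1  1  1  2  3  3  3  3  3  4
 a  0  1  1  2  2  3  4  4  4  4  4
 b  0  1  2  2  2  3  4  4  4  4  5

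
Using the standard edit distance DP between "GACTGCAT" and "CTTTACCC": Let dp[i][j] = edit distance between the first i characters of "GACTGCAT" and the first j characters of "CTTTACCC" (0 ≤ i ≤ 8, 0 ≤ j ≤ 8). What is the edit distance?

   ''  C  T  T  T  A  C  C  C
''  0  1  2  3  4  5  6  7  8
 G  1  1  2  3  4  5  6  7  8
 A  2  2  2  3  4  4  5  6  7
 C  3  2  3  3  4  5  4  5  6
 T  4  3  2  3  3  4  5  5  6
 G  5  4  3  3  4  4  5  6  6
 C  6  5  4  4  4  5  4  5  6
 A  7  6  5  5  5  4  5  5  6
 T  8  7  6  5  5  5  5  6  6

6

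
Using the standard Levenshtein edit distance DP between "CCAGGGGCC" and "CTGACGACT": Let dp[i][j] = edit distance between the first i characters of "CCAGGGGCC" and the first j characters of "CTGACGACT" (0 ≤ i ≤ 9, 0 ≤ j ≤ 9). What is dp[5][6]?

   ''  C  T  G  A  C  G  A  C  T
''  0  1  2  3  4  5  6  7  8  9
 C  1  0  1  2  3  4  5  6  7  8
 C  2  1  1  2  3  3  4  5  6  7
 A  3  2  2  2  2  3  4  4  5  6
 G  4  3  3  2  3  3  3  4  5  6
 G  5  4  4  3  3  4  3  4  5  6
 G  6  5  5  4  4  4  4  4  5  6
 G  7  6  6  5  5  5  4  5  5  6
 C  8  7  7  6  6  5  5  5  5  6
 C  9  8  8  7  7  6  6  6  5  6

3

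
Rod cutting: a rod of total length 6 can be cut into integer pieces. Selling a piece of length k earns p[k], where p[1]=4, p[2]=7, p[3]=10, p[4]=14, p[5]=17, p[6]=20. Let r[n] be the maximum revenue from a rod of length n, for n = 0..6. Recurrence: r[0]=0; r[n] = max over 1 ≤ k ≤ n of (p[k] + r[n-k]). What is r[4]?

   n    0    1    2    3    4    5    6
r[n]    0    4    8   12   16   20   24

16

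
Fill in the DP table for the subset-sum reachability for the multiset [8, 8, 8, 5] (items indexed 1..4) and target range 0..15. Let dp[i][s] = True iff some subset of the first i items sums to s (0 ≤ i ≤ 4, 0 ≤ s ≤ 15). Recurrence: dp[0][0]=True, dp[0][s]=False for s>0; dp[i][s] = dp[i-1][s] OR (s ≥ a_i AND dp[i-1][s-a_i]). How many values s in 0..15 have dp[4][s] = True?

i\s   0   1   2   3   4   5   6   7   8   9  10  11  12  13  14  15
  0   T   F   F   F   F   F   F   F   F   F   F   F   F   F   F   F
  1   T   F   F   F   F   F   F   F   T   F   F   F   F   F   F   F
  2   T   F   F   F   F   F   F   F   T   F   F   F   F   F   F   F
  3   T   F   F   F   F   F   F   F   T   F   F   F   F   F   F   F
  4   T   F   F   F   F   T   F   F   T   F   F   F   F   T   F   F

4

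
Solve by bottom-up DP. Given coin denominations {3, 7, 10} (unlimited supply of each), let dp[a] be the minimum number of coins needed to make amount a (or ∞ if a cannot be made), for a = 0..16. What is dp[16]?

 a  0  1  2  3  4  5  6  7  8  9 10 11 12 13 14 15 16
dp  0  -  -  1  -  -  2  1  -  3  1  -  4  2  2  5  3
(- denotes ∞ / unreachable)

3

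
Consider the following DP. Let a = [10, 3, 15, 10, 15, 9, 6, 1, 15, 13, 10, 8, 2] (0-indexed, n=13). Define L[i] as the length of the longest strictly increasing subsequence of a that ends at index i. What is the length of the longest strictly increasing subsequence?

   i    0    1    2    3    4    5    6    7    8    9   10   11   12
a[i]   10    3   15   10   15    9    6    1   15   13   10    8    2
L[i]    1    1    2    2    3    2    2    1    3    3    3    3    2

3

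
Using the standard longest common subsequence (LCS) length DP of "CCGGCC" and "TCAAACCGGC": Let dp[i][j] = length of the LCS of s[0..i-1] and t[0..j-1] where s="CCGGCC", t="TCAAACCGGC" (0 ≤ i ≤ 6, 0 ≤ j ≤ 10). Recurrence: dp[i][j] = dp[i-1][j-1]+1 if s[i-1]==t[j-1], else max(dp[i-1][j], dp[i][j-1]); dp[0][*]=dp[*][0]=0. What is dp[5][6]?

2

   ''  T  C  A  A  A  C  C  G  G  C
''  0  0  0  0  0  0  0  0  0  0  0
 C  0  0  1  1  1  1  1  1  1  1  1
 C  0  0  1  1  1  1  2  2  2  2  2
 G  0  0  1  1  1  1  2  2  3  3  3
 G  0  0  1  1  1  1  2  2  3  4  4
 C  0  0  1  1  1  1  2  3  3  4  5
 C  0  0  1  1  1  1  2  3  3  4  5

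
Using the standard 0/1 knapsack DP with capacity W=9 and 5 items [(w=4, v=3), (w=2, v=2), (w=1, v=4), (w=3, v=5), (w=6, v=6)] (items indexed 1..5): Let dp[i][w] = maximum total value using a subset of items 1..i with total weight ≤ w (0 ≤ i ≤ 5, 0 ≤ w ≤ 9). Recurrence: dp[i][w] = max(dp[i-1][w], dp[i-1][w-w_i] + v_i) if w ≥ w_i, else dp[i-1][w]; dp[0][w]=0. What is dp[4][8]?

i\w   0   1   2   3   4   5   6   7   8   9
  0   0   0   0   0   0   0   0   0   0   0
  1   0   0   0   0   3   3   3   3   3   3
  2   0   0   2   2   3   3   5   5   5   5
  3   0   4   4   6   6   7   7   9   9   9
  4   0   4   4   6   9   9  11  11  12  12
  5   0   4   4   6   9   9  11  11  12  12

12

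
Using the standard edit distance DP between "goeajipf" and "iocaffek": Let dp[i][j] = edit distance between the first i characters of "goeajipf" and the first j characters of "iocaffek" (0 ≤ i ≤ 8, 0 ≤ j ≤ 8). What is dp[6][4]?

4

   ''  i  o  c  a  f  f  e  k
''  0  1  2  3  4  5  6  7  8
 g  1  1  2  3  4  5  6  7  8
 o  2  2  1  2  3  4  5  6  7
 e  3  3  2  2  3  4  5  5  6
 a  4  4  3  3  2  3  4  5  6
 j  5  5  4  4  3  3  4  5  6
 i  6  5  5  5  4  4  4  5  6
 p  7  6  6  6  5  5  5  5  6
 f  8  7  7  7  6  5  5  6  6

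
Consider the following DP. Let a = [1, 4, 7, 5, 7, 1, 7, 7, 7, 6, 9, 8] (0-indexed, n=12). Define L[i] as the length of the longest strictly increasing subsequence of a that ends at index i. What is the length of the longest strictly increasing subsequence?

5

   i    0    1    2    3    4    5    6    7    8    9   10   11
a[i]    1    4    7    5    7    1    7    7    7    6    9    8
L[i]    1    2    3    3    4    1    4    4    4    4    5    5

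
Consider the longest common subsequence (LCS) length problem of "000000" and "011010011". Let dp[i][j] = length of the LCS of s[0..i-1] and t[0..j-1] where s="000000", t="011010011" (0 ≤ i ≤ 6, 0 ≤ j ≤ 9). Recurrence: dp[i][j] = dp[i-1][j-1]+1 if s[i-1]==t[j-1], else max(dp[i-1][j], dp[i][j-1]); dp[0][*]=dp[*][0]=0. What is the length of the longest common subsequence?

4

   ''  0  1  1  0  1  0  0  1  1
''  0  0  0  0  0  0  0  0  0  0
 0  0  1  1  1  1  1  1  1  1  1
 0  0  1  1  1  2  2  2  2  2  2
 0  0  1  1  1  2  2  3  3  3  3
 0  0  1  1  1  2  2  3  4  4  4
 0  0  1  1  1  2  2  3  4  4  4
 0  0  1  1  1  2  2  3  4  4  4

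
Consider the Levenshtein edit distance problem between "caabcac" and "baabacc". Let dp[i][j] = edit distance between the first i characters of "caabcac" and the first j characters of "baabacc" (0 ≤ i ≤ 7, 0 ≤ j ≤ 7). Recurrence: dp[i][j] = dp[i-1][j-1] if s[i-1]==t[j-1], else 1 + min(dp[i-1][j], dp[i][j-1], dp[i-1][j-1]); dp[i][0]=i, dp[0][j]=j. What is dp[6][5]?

   ''  b  a  a  b  a  c  c
''  0  1  2  3  4  5  6  7
 c  1  1  2  3  4  5  5  6
 a  2  2  1  2  3  4  5  6
 a  3  3  2  1  2  3  4  5
 b  4  3  3  2  1  2  3  4
 c  5  4  4  3  2  2  2  3
 a  6  5  4  4  3  2  3  3
 c  7  6  5  5  4  3  2  3

2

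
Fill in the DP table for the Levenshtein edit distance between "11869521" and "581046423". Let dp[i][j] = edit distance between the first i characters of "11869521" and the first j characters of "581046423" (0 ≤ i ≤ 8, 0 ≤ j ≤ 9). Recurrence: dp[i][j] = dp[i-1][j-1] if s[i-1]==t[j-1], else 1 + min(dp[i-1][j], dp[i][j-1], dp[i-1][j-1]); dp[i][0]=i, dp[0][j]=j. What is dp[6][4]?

5

   ''  5  8  1  0  4  6  4  2  3
''  0  1  2  3  4  5  6  7  8  9
 1  1  1  2  2  3  4  5  6  7  8
 1  2  2  2  2  3  4  5  6  7  8
 8  3  3  2  3  3  4  5  6  7  8
 6  4  4  3  3  4  4  4  5  6  7
 9  5  5  4  4  4  5  5  5  6  7
 5  6  5  5  5  5  5  6  6  6  7
 2  7  6  6  6  6  6  6  7  6  7
 1  8  7  7  6  7  7  7  7  7  7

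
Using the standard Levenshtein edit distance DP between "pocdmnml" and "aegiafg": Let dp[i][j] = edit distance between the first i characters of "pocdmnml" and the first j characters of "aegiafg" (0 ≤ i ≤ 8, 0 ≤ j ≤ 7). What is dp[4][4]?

   ''  a  e  g  i  a  f  g
''  0  1  2  3  4  5  6  7
 p  1  1  2  3  4  5  6  7
 o  2  2  2  3  4  5  6  7
 c  3  3  3  3  4  5  6  7
 d  4  4  4  4  4  5  6  7
 m  5  5  5  5  5  5  6  7
 n  6  6  6  6  6  6  6  7
 m  7  7  7  7  7  7  7  7
 l  8  8  8  8  8  8  8  8

4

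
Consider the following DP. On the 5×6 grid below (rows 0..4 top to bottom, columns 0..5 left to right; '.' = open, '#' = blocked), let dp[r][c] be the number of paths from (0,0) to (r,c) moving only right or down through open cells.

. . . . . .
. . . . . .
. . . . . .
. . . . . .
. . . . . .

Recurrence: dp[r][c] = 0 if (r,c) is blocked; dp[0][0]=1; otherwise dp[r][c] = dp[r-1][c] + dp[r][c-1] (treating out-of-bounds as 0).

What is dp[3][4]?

35

r\c   0   1   2   3   4   5
  0   1   1   1   1   1   1
  1   1   2   3   4   5   6
  2   1   3   6  10  15  21
  3   1   4  10  20  35  56
  4   1   5  15  35  70 126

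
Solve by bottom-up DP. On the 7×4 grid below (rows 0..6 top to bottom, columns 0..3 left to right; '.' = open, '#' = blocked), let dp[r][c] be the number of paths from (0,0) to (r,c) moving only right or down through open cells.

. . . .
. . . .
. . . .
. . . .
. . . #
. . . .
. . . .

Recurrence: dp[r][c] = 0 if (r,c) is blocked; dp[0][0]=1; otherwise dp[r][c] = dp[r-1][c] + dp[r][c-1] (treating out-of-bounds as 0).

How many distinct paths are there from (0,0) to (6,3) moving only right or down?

r\c   0   1   2   3
  0   1   1   1   1
  1   1   2   3   4
  2   1   3   6  10
  3   1   4  10  20
  4   1   5  15   0
  5   1   6  21  21
  6   1   7  28  49

49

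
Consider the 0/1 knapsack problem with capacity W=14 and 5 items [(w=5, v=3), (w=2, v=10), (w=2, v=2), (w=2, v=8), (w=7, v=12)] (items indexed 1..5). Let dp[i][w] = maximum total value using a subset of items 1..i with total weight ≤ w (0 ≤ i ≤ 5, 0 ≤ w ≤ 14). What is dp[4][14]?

23

i\w   0   1   2   3   4   5   6   7   8   9  10  11  12  13  14
  0   0   0   0   0   0   0   0   0   0   0   0   0   0   0   0
  1   0   0   0   0   0   3   3   3   3   3   3   3   3   3   3
  2   0   0  10  10  10  10  10  13  13  13  13  13  13  13  13
  3   0   0  10  10  12  12  12  13  13  15  15  15  15  15  15
  4   0   0  10  10  18  18  20  20  20  21  21  23  23  23  23
  5   0   0  10  10  18  18  20  20  20  22  22  30  30  32  32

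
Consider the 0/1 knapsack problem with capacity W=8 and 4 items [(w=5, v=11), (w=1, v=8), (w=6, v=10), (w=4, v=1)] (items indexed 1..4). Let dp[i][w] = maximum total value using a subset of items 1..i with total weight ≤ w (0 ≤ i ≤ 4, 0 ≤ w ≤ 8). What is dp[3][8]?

i\w   0   1   2   3   4   5   6   7   8
  0   0   0   0   0   0   0   0   0   0
  1   0   0   0   0   0  11  11  11  11
  2   0   8   8   8   8  11  19  19  19
  3   0   8   8   8   8  11  19  19  19
  4   0   8   8   8   8  11  19  19  19

19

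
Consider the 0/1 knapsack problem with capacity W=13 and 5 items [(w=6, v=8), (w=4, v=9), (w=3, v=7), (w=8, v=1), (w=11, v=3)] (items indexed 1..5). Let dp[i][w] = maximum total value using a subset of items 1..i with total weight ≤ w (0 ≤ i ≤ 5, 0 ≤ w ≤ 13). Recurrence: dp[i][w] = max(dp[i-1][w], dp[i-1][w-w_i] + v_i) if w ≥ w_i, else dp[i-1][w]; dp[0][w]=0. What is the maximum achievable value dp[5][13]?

i\w   0   1   2   3   4   5   6   7   8   9  10  11  12  13
  0   0   0   0   0   0   0   0   0   0   0   0   0   0   0
  1   0   0   0   0   0   0   8   8   8   8   8   8   8   8
  2   0   0   0   0   9   9   9   9   9   9  17  17  17  17
  3   0   0   0   7   9   9   9  16  16  16  17  17  17  24
  4   0   0   0   7   9   9   9  16  16  16  17  17  17  24
  5   0   0   0   7   9   9   9  16  16  16  17  17  17  24

24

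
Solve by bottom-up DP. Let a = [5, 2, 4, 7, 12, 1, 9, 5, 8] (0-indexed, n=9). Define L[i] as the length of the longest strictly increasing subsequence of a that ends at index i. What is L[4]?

4

   i    0    1    2    3    4    5    6    7    8
a[i]    5    2    4    7   12    1    9    5    8
L[i]    1    1    2    3    4    1    4    3    4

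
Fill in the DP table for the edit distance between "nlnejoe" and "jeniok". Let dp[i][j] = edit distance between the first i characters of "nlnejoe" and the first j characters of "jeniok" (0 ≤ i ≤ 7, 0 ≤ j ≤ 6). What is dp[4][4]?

3

   ''  j  e  n  i  o  k
''  0  1  2  3  4  5  6
 n  1  1  2  2  3  4  5
 l  2  2  2  3  3  4  5
 n  3  3  3  2  3  4  5
 e  4  4  3  3  3  4  5
 j  5  4  4  4  4  4  5
 o  6  5  5  5  5  4  5
 e  7  6  5  6  6  5  5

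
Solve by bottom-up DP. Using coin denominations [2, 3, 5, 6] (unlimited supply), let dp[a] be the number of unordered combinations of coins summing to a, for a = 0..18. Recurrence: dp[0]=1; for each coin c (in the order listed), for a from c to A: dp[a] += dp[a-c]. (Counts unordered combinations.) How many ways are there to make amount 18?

17

after  coin     0     1     2     3     4     5     6     7     8     9    10    11    12    13    14    15    16    17    18
          2     1     0     1     0     1     0     1     0     1     0     1     0     1     0     1     0     1     0     1
          3     1     0     1     1     1     1     2     1     2     2     2     2     3     2     3     3     3     3     4
          5     1     0     1     1     1     2     2     2     3     3     4     4     5     5     6     7     7     8     9
          6     1     0     1     1     1     2     3     2     4     4     5     6     8     7    10    11    12    14    17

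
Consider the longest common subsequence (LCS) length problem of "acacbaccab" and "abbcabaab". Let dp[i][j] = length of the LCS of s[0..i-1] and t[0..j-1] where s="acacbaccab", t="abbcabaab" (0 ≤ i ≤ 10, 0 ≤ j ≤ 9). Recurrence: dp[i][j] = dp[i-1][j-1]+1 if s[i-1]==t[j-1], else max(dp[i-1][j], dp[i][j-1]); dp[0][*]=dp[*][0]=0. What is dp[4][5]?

   ''  a  b  b  c  a  b  a  a  b
''  0  0  0  0  0  0  0  0  0  0
 a  0  1  1  1  1  1  1  1  1  1
 c  0  1  1  1  2  2  2  2  2  2
 a  0  1  1  1  2  3  3  3  3  3
 c  0  1  1  1  2  3  3  3  3  3
 b  0  1  2  2  2  3  4  4  4  4
 a  0  1  2  2  2  3  4  5  5  5
 c  0  1  2  2  3  3  4  5  5  5
 c  0  1  2  2  3  3  4  5  5  5
 a  0  1  2  2  3  4  4  5  6  6
 b  0  1  2  3  3  4  5  5  6  7

3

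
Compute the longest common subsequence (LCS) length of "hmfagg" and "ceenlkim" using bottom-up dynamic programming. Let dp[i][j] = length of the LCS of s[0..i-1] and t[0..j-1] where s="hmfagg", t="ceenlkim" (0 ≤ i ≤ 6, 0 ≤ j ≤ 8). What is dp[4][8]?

1

   ''  c  e  e  n  l  k  i  m
''  0  0  0  0  0  0  0  0  0
 h  0  0  0  0  0  0  0  0  0
 m  0  0  0  0  0  0  0  0  1
 f  0  0  0  0  0  0  0  0  1
 a  0  0  0  0  0  0  0  0  1
 g  0  0  0  0  0  0  0  0  1
 g  0  0  0  0  0  0  0  0  1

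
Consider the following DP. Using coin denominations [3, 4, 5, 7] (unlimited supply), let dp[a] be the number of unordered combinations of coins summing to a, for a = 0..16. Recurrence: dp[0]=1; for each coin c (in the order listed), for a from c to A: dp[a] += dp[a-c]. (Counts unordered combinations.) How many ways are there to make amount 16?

6

after  coin     0     1     2     3     4     5     6     7     8     9    10    11    12    13    14    15    16
          3     1     0     0     1     0     0     1     0     0     1     0     0     1     0     0     1     0
          4     1     0     0     1     1     0     1     1     1     1     1     1     2     1     1     2     2
          5     1     0     0     1     1     1     1     1     2     2     2     2     3     3     3     4     4
          7     1     0     0     1     1     1     1     2     2     2     3     3     4     4     5     6     6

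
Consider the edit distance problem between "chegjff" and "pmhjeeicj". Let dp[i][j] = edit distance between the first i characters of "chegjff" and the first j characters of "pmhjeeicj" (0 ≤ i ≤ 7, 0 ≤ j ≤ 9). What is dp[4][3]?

   ''  p  m  h  j  e  e  i  c  j
''  0  1  2  3  4  5  6  7  8  9
 c  1  1  2  3  4  5  6  7  7  8
 h  2  2  2  2  3  4  5  6  7  8
 e  3  3  3  3  3  3  4  5  6  7
 g  4  4  4  4  4  4  4  5  6  7
 j  5  5  5  5  4  5  5  5  6  6
 f  6  6  6  6  5  5  6  6  6  7
 f  7  7  7  7  6  6  6  7  7  7

4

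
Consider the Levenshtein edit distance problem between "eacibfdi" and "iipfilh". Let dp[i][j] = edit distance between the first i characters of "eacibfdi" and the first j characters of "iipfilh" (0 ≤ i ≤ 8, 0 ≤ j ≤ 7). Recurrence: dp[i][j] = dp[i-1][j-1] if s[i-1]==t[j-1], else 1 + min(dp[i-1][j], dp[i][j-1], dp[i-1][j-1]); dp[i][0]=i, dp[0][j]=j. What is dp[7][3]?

   ''  i  i  p  f  i  l  h
''  0  1  2  3  4  5  6  7
 e  1  1  2  3  4  5  6  7
 a  2  2  2  3  4  5  6  7
 c  3  3  3  3  4  5  6  7
 i  4  3  3  4  4  4  5  6
 b  5  4  4  4  5  5  5  6
 f  6  5  5  5  4  5  6  6
 d  7  6  6  6  5  5  6  7
 i  8  7  6  7  6  5  6  7

6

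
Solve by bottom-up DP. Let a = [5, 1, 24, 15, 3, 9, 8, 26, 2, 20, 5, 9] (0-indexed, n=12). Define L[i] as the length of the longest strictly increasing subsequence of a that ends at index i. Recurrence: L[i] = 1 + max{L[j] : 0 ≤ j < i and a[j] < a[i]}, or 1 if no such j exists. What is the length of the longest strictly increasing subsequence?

   i    0    1    2    3    4    5    6    7    8    9   10   11
a[i]    5    1   24   15    3    9    8   26    2   20    5    9
L[i]    1    1    2    2    2    3    3    4    2    4    3    4

4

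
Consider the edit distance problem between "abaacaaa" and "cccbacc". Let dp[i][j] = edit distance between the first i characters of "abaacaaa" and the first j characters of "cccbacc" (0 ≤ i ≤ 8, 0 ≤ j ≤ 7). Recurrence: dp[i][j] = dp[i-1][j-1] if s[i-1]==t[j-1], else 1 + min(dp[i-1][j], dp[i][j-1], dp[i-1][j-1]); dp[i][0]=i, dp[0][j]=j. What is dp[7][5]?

5

   ''  c  c  c  b  a  c  c
''  0  1  2  3  4  5  6  7
 a  1  1  2  3  4  4  5  6
 b  2  2  2  3  3  4  5  6
 a  3  3  3  3  4  3  4  5
 a  4  4  4  4  4  4  4  5
 c  5  4  4  4  5  5  4  4
 a  6  5  5  5  5  5  5  5
 a  7  6  6  6  6  5  6  6
 a  8  7  7  7  7  6  6  7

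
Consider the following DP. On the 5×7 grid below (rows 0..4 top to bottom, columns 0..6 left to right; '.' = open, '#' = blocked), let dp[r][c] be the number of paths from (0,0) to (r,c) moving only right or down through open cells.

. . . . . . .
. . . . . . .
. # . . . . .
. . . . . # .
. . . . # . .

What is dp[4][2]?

r\c   0   1   2   3   4   5   6
  0   1   1   1   1   1   1   1
  1   1   2   3   4   5   6   7
  2   1   0   3   7  12  18  25
  3   1   1   4  11  23   0  25
  4   1   2   6  17   0   0  25

6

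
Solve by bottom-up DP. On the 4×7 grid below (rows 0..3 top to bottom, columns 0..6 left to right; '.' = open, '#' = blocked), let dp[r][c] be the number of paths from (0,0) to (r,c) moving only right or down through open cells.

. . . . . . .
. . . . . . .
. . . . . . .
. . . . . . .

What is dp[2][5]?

r\c   0   1   2   3   4   5   6
  0   1   1   1   1   1   1   1
  1   1   2   3   4   5   6   7
  2   1   3   6  10  15  21  28
  3   1   4  10  20  35  56  84

21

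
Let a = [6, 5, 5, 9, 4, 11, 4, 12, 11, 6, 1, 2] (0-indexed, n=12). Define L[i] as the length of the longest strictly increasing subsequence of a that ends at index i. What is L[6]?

   i    0    1    2    3    4    5    6    7    8    9   10   11
a[i]    6    5    5    9    4   11    4   12   11    6    1    2
L[i]    1    1    1    2    1    3    1    4    3    2    1    2

1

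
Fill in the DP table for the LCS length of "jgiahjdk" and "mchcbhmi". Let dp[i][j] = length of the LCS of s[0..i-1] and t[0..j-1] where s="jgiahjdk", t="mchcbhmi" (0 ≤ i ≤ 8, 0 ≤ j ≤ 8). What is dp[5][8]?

   ''  m  c  h  c  b  h  m  i
''  0  0  0  0  0  0  0  0  0
 j  0  0  0  0  0  0  0  0  0
 g  0  0  0  0  0  0  0  0  0
 i  0  0  0  0  0  0  0  0  1
 a  0  0  0  0  0  0  0  0  1
 h  0  0  0  1  1  1  1  1  1
 j  0  0  0  1  1  1  1  1  1
 d  0  0  0  1  1  1  1  1  1
 k  0  0  0  1  1  1  1  1  1

1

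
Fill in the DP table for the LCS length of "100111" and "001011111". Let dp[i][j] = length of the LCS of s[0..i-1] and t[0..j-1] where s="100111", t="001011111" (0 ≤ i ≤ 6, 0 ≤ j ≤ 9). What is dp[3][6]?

2

   ''  0  0  1  0  1  1  1  1  1
''  0  0  0  0  0  0  0  0  0  0
 1  0  0  0  1  1  1  1  1  1  1
 0  0  1  1  1  2  2  2  2  2  2
 0  0  1  2  2  2  2  2  2  2  2
 1  0  1  2  3  3  3  3  3  3  3
 1  0  1  2  3  3  4  4  4  4  4
 1  0  1  2  3  3  4  5  5  5  5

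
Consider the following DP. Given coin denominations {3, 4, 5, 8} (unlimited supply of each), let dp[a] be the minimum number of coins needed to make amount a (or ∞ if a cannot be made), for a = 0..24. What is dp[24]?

 a  0  1  2  3  4  5  6  7  8  9 10 11 12 13 14 15 16 17 18 19 20 21 22 23 24
dp  0  -  -  1  1  1  2  2  1  2  2  2  2  2  3  3  2  3  3  3  3  3  4  4  3
(- denotes ∞ / unreachable)

3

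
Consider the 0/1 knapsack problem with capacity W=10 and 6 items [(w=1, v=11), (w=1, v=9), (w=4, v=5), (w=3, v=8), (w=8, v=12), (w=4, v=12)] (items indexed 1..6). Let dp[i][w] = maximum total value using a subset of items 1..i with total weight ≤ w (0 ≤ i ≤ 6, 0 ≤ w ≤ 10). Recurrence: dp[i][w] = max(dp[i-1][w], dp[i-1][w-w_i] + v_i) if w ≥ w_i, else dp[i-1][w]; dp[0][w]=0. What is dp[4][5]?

28

i\w   0   1   2   3   4   5   6   7   8   9  10
  0   0   0   0   0   0   0   0   0   0   0   0
  1   0  11  11  11  11  11  11  11  11  11  11
  2   0  11  20  20  20  20  20  20  20  20  20
  3   0  11  20  20  20  20  25  25  25  25  25
  4   0  11  20  20  20  28  28  28  28  33  33
  5   0  11  20  20  20  28  28  28  28  33  33
  6   0  11  20  20  20  28  32  32  32  40  40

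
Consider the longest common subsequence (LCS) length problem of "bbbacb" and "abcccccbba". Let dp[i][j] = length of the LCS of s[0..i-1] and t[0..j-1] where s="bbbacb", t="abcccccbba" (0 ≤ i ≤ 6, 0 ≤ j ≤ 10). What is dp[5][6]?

2

   ''  a  b  c  c  c  c  c  b  b  a
''  0  0  0  0  0  0  0  0  0  0  0
 b  0  0  1  1  1  1  1  1  1  1  1
 b  0  0  1  1  1  1  1  1  2  2  2
 b  0  0  1  1  1  1  1  1  2  3  3
 a  0  1  1  1  1  1  1  1  2  3  4
 c  0  1  1  2  2  2  2  2  2  3  4
 b  0  1  2  2  2  2  2  2  3  3  4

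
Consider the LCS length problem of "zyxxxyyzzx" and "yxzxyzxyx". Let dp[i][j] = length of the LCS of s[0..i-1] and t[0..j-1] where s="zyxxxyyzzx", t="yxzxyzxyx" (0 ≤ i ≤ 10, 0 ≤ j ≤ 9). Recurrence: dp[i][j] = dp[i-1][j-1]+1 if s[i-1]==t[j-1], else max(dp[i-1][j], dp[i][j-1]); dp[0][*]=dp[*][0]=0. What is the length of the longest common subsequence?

6

   ''  y  x  z  x  y  z  x  y  x
''  0  0  0  0  0  0  0  0  0  0
 z  0  0  0  1  1  1  1  1  1  1
 y  0  1  1  1  1  2  2  2  2  2
 x  0  1  2  2  2  2  2  3  3  3
 x  0  1  2  2  3  3  3  3  3  4
 x  0  1  2  2  3  3  3  4  4  4
 y  0  1  2  2  3  4  4  4  5  5
 y  0  1  2  2  3  4  4  4  5  5
 z  0  1  2  3  3  4  5  5  5  5
 z  0  1  2  3  3  4  5  5  5  5
 x  0  1  2  3  4  4  5  6  6  6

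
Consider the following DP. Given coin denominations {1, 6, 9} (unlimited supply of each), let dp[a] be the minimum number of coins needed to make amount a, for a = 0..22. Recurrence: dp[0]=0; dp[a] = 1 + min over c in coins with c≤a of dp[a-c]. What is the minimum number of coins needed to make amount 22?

 a  0  1  2  3  4  5  6  7  8  9 10 11 12 13 14 15 16 17 18 19 20 21 22
dp  0  1  2  3  4  5  1  2  3  1  2  3  2  3  4  2  3  4  2  3  4  3  4

4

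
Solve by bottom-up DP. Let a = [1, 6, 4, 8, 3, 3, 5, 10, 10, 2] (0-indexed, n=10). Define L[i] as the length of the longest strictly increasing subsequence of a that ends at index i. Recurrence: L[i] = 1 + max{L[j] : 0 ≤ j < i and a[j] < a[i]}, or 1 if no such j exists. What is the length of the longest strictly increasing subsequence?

   i    0    1    2    3    4    5    6    7    8    9
a[i]    1    6    4    8    3    3    5   10   10    2
L[i]    1    2    2    3    2    2    3    4    4    2

4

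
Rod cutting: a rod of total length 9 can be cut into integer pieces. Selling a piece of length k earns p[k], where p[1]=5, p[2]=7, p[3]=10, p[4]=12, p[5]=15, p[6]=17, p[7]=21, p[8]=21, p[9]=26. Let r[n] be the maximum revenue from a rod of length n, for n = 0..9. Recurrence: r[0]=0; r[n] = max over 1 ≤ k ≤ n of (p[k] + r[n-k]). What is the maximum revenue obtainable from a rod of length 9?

45

   n    0    1    2    3    4    5    6    7    8    9
r[n]    0    5   10   15   20   25   30   35   40   45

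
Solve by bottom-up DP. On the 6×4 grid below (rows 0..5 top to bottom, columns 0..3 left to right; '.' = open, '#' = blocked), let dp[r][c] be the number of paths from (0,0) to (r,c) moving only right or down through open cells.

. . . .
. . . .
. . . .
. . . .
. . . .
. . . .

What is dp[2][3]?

10

r\c   0   1   2   3
  0   1   1   1   1
  1   1   2   3   4
  2   1   3   6  10
  3   1   4  10  20
  4   1   5  15  35
  5   1   6  21  56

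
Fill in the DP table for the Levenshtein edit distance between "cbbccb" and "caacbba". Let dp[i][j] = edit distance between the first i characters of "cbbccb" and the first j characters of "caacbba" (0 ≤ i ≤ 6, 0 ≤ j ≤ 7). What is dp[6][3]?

5

   ''  c  a  a  c  b  b  a
''  0  1  2  3  4  5  6  7
 c  1  0  1  2  3  4  5  6
 b  2  1  1  2  3  3  4  5
 b  3  2  2  2  3  3  3  4
 c  4  3  3  3  2  3  4  4
 c  5  4  4  4  3  3  4  5
 b  6  5  5  5  4  3  3  4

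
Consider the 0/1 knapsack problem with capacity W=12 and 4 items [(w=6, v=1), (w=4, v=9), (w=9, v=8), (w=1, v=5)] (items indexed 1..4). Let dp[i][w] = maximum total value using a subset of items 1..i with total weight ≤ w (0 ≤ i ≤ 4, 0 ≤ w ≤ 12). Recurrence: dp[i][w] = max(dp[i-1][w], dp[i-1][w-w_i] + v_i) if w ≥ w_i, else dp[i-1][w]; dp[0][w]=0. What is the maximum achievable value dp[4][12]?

i\w   0   1   2   3   4   5   6   7   8   9  10  11  12
  0   0   0   0   0   0   0   0   0   0   0   0   0   0
  1   0   0   0   0   0   0   1   1   1   1   1   1   1
  2   0   0   0   0   9   9   9   9   9   9  10  10  10
  3   0   0   0   0   9   9   9   9   9   9  10  10  10
  4   0   5   5   5   9  14  14  14  14  14  14  15  15

15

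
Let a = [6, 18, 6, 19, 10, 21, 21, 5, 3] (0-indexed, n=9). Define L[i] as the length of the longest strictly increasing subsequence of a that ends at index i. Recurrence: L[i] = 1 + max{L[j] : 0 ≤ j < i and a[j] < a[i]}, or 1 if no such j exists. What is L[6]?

   i    0    1    2    3    4    5    6    7    8
a[i]    6   18    6   19   10   21   21    5    3
L[i]    1    2    1    3    2    4    4    1    1

4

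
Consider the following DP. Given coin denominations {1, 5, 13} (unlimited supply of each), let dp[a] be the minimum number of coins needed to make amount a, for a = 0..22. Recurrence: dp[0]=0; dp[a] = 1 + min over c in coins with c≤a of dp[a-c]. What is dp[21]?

5

 a  0  1  2  3  4  5  6  7  8  9 10 11 12 13 14 15 16 17 18 19 20 21 22
dp  0  1  2  3  4  1  2  3  4  5  2  3  4  1  2  3  4  5  2  3  4  5  6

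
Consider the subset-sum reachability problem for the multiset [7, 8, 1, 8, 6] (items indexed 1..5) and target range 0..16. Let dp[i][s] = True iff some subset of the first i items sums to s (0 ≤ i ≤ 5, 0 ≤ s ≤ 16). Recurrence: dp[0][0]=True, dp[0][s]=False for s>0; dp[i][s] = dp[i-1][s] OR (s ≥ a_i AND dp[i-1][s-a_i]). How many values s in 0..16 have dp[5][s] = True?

10

i\s   0   1   2   3   4   5   6   7   8   9  10  11  12  13  14  15  16
  0   T   F   F   F   F   F   F   F   F   F   F   F   F   F   F   F   F
  1   T   F   F   F   F   F   F   T   F   F   F   F   F   F   F   F   F
  2   T   F   F   F   F   F   F   T   T   F   F   F   F   F   F   T   F
  3   T   T   F   F   F   F   F   T   T   T   F   F   F   F   F   T   T
  4   T   T   F   F   F   F   F   T   T   T   F   F   F   F   F   T   T
  5   T   T   F   F   F   F   T   T   T   T   F   F   F   T   T   T   T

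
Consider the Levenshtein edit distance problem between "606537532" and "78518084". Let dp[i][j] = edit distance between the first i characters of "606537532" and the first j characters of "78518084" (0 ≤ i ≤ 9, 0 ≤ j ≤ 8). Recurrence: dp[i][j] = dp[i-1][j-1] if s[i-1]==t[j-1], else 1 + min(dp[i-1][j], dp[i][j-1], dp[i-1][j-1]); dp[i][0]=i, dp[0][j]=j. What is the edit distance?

   ''  7  8  5  1  8  0  8  4
''  0  1  2  3  4  5  6  7  8
 6  1  1  2  3  4  5  6  7  8
 0  2  2  2  3  4  5  5  6  7
 6  3  3  3  3  4  5  6  6  7
 5  4  4  4  3  4  5  6  7  7
 3  5  5  5  4  4  5  6  7  8
 7  6  5  6  5  5  5  6  7  8
 5  7  6  6  6  6  6  6  7  8
 3  8  7  7  7  7  7  7  7  8
 2  9  8  8  8  8  8  8  8  8

8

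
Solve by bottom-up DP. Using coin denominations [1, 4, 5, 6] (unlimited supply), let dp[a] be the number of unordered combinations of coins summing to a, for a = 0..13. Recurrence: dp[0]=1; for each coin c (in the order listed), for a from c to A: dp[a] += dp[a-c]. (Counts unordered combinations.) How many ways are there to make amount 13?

after  coin     0     1     2     3     4     5     6     7     8     9    10    11    12    13
          1     1     1     1     1     1     1     1     1     1     1     1     1     1     1
          4     1     1     1     1     2     2     2     2     3     3     3     3     4     4
          5     1     1     1     1     2     3     3     3     4     5     6     6     7     8
          6     1     1     1     1     2     3     4     4     5     6     8     9    11    12

12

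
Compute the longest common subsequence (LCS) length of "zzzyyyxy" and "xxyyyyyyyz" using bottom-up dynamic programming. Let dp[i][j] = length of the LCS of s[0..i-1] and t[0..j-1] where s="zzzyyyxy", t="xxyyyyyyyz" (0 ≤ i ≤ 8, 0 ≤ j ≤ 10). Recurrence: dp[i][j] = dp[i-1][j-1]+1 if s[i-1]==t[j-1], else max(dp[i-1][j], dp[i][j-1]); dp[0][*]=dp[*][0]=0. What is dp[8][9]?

4

   ''  x  x  y  y  y  y  y  y  y  z
''  0  0  0  0  0  0  0  0  0  0  0
 z  0  0  0  0  0  0  0  0  0  0  1
 z  0  0  0  0  0  0  0  0  0  0  1
 z  0  0  0  0  0  0  0  0  0  0  1
 y  0  0  0  1  1  1  1  1  1  1  1
 y  0  0  0  1  2  2  2  2  2  2  2
 y  0  0  0  1  2  3  3  3  3  3  3
 x  0  1  1  1  2  3  3  3  3  3  3
 y  0  1  1  2  2  3  4  4  4  4  4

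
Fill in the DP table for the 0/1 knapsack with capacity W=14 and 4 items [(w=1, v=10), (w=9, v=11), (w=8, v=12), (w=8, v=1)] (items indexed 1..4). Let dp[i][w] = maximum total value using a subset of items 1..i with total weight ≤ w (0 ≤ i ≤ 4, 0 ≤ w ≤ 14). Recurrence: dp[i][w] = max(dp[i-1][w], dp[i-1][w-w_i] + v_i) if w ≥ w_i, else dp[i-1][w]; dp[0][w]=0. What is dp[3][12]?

i\w   0   1   2   3   4   5   6   7   8   9  10  11  12  13  14
  0   0   0   0   0   0   0   0   0   0   0   0   0   0   0   0
  1   0  10  10  10  10  10  10  10  10  10  10  10  10  10  10
  2   0  10  10  10  10  10  10  10  10  11  21  21  21  21  21
  3   0  10  10  10  10  10  10  10  12  22  22  22  22  22  22
  4   0  10  10  10  10  10  10  10  12  22  22  22  22  22  22

22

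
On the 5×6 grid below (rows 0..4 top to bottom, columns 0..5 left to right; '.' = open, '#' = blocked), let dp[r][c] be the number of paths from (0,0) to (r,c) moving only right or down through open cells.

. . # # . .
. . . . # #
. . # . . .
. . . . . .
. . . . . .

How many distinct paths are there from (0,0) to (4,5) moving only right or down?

r\c   0   1   2   3   4   5
  0   1   1   0   0   0   0
  1   1   2   2   2   0   0
  2   1   3   0   2   2   2
  3   1   4   4   6   8  10
  4   1   5   9  15  23  33

33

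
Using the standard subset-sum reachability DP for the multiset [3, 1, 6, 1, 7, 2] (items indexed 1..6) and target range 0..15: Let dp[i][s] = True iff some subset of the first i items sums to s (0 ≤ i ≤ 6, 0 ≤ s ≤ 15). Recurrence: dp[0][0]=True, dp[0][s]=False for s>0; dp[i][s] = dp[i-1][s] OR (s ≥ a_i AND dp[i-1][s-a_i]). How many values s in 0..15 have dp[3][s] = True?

i\s   0   1   2   3   4   5   6   7   8   9  10  11  12  13  14  15
  0   T   F   F   F   F   F   F   F   F   F   F   F   F   F   F   F
  1   T   F   F   T   F   F   F   F   F   F   F   F   F   F   F   F
  2   T   T   F   T   T   F   F   F   F   F   F   F   F   F   F   F
  3   T   T   F   T   T   F   T   T   F   T   T   F   F   F   F   F
  4   T   T   T   T   T   T   T   T   T   T   T   T   F   F   F   F
  5   T   T   T   T   T   T   T   T   T   T   T   T   T   T   T   T
  6   T   T   T   T   T   T   T   T   T   T   T   T   T   T   T   T

8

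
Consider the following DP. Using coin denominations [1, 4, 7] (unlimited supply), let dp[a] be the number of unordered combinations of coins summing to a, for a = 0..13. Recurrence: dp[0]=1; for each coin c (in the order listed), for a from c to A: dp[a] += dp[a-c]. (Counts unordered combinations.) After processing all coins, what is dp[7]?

3

after  coin     0     1     2     3     4     5     6     7     8     9    10    11    12    13
          1     1     1     1     1     1     1     1     1     1     1     1     1     1     1
          4     1     1     1     1     2     2     2     2     3     3     3     3     4     4
          7     1     1     1     1     2     2     2     3     4     4     4     5     6     6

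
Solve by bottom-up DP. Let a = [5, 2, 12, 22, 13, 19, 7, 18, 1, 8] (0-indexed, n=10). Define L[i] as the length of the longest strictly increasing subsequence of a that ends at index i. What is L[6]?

   i    0    1    2    3    4    5    6    7    8    9
a[i]    5    2   12   22   13   19    7   18    1    8
L[i]    1    1    2    3    3    4    2    4    1    3

2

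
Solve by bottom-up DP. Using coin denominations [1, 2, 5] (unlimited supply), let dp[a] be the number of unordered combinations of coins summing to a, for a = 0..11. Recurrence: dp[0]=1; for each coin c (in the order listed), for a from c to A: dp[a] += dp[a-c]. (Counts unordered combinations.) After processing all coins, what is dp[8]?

7

after  coin     0     1     2     3     4     5     6     7     8     9    10    11
          1     1     1     1     1     1     1     1     1     1     1     1     1
          2     1     1     2     2     3     3     4     4     5     5     6     6
          5     1     1     2     2     3     4     5     6     7     8    10    11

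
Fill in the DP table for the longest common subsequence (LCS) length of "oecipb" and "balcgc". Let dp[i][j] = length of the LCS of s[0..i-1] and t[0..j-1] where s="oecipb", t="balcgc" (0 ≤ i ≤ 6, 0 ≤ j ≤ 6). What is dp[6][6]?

1

   ''  b  a  l  c  g  c
''  0  0  0  0  0  0  0
 o  0  0  0  0  0  0  0
 e  0  0  0  0  0  0  0
 c  0  0  0  0  1  1  1
 i  0  0  0  0  1  1  1
 p  0  0  0  0  1  1  1
 b  0  1  1  1  1  1  1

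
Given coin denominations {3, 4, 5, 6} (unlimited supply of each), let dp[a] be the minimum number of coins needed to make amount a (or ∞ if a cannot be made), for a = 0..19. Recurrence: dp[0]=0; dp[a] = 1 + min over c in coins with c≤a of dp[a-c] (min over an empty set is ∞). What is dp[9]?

 a  0  1  2  3  4  5  6  7  8  9 10 11 12 13 14 15 16 17 18 19
dp  0  -  -  1  1  1  1  2  2  2  2  2  2  3  3  3  3  3  3  4
(- denotes ∞ / unreachable)

2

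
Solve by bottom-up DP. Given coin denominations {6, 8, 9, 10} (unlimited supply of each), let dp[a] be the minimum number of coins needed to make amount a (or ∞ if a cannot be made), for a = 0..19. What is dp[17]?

2

 a  0  1  2  3  4  5  6  7  8  9 10 11 12 13 14 15 16 17 18 19
dp  0  -  -  -  -  -  1  -  1  1  1  -  2  -  2  2  2  2  2  2
(- denotes ∞ / unreachable)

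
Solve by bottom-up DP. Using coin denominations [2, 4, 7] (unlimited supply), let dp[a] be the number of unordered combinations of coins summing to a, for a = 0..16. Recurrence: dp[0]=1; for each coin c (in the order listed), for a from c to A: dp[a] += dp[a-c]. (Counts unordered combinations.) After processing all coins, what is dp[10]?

3

after  coin     0     1     2     3     4     5     6     7     8     9    10    11    12    13    14    15    16
          2     1     0     1     0     1     0     1     0     1     0     1     0     1     0     1     0     1
          4     1     0     1     0     2     0     2     0     3     0     3     0     4     0     4     0     5
          7     1     0     1     0     2     0     2     1     3     1     3     2     4     2     5     3     6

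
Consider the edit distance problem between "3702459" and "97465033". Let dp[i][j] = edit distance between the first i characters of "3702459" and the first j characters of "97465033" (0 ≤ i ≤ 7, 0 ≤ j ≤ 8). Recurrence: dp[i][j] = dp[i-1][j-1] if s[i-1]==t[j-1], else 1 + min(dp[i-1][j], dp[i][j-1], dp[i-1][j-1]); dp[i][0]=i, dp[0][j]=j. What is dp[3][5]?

   ''  9  7  4  6  5  0  3  3
''  0  1  2  3  4  5  6  7  8
 3  1  1  2  3  4  5  6  6  7
 7  2  2  1  2  3  4  5  6  7
 0  3  3  2  2  3  4  4  5  6
 2  4  4  3  3  3  4  5  5  6
 4  5  5  4  3  4  4  5  6  6
 5  6  6  5  4  4  4  5  6  7
 9  7  6  6  5  5  5  5  6  7

4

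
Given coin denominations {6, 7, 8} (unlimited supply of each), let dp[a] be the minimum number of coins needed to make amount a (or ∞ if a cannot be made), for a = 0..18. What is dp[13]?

 a  0  1  2  3  4  5  6  7  8  9 10 11 12 13 14 15 16 17 18
dp  0  -  -  -  -  -  1  1  1  -  -  -  2  2  2  2  2  -  3
(- denotes ∞ / unreachable)

2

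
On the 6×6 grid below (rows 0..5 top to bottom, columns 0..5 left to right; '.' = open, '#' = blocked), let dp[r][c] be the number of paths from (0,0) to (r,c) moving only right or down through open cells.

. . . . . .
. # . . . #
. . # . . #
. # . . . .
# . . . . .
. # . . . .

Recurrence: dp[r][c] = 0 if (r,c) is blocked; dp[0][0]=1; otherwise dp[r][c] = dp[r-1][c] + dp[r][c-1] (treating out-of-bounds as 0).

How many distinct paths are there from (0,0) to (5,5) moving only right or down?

27

r\c   0   1   2   3   4   5
  0   1   1   1   1   1   1
  1   1   0   1   2   3   0
  2   1   1   0   2   5   0
  3   1   0   0   2   7   7
  4   0   0   0   2   9  16
  5   0   0   0   2  11  27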